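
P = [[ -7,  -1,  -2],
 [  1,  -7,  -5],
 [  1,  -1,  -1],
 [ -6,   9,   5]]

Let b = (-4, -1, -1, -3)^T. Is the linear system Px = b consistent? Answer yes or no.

yes

Row reduce the augmented matrix [P | b].
R2 ← R2 + (1/7)·R1: [0, -50/7, -37/7, -11/7]
R3 ← R3 + (1/7)·R1: [0, -8/7, -9/7, -11/7]
R4 ← R4 − (6/7)·R1: [0, 69/7, 47/7, 3/7]
R3 ← R3 − (4/25)·R2: [0, 0, -11/25, -33/25]
R4 ← R4 + (69/50)·R2: [0, 0, -29/50, -87/50]
R4 ← R4 − (29/22)·R3: [0, 0, 0, 0]
The echelon form has 3 nonzero rows, and every pivot lies in the first 3 columns, so rank(P) = rank([P|b]) = 3.
The system is consistent.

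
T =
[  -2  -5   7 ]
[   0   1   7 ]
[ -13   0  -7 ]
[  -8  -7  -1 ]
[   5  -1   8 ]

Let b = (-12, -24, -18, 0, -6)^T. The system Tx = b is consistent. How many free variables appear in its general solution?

0

Row reduce the augmented matrix [T | b].
R3 ← R3 − (13/2)·R1: [0, 65/2, -105/2, 60]
R4 ← R4 − (4)·R1: [0, 13, -29, 48]
R5 ← R5 + (5/2)·R1: [0, -27/2, 51/2, -36]
R3 ← R3 − (65/2)·R2: [0, 0, -280, 840]
R4 ← R4 − (13)·R2: [0, 0, -120, 360]
R5 ← R5 + (27/2)·R2: [0, 0, 120, -360]
R4 ← R4 − (3/7)·R3: [0, 0, 0, 0]
R5 ← R5 + (3/7)·R3: [0, 0, 0, 0]
The echelon form has 3 nonzero rows, and every pivot lies in the first 3 columns, so rank(T) = rank([T|b]) = 3.
The system is consistent.
Free variables = (unknowns) − (rank) = 3 − 3 = 0.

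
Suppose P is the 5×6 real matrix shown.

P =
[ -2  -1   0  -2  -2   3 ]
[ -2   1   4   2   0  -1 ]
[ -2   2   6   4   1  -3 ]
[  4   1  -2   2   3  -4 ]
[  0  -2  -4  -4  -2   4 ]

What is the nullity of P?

Row reduce to echelon form.
R2 ← R2 − R1: [0, 2, 4, 4, 2, -4]
R3 ← R3 − R1: [0, 3, 6, 6, 3, -6]
R4 ← R4 + (2)·R1: [0, -1, -2, -2, -1, 2]
R3 ← R3 − (3/2)·R2: [0, 0, 0, 0, 0, 0]
R4 ← R4 + (1/2)·R2: [0, 0, 0, 0, 0, 0]
R5 ← R5 + R2: [0, 0, 0, 0, 0, 0]
2 nonzero rows, so rank(P) = 2.
P has 6 columns; by rank–nullity, nullity = 6 − 2 = 4.

4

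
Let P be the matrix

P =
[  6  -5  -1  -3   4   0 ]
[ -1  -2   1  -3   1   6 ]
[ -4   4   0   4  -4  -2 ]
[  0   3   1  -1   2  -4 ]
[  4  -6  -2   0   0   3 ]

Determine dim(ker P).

Row reduce to echelon form.
R2 ← R2 + (1/6)·R1: [0, -17/6, 5/6, -7/2, 5/3, 6]
R3 ← R3 + (2/3)·R1: [0, 2/3, -2/3, 2, -4/3, -2]
R5 ← R5 − (2/3)·R1: [0, -8/3, -4/3, 2, -8/3, 3]
R3 ← R3 + (4/17)·R2: [0, 0, -8/17, 20/17, -16/17, -10/17]
R4 ← R4 + (18/17)·R2: [0, 0, 32/17, -80/17, 64/17, 40/17]
R5 ← R5 − (16/17)·R2: [0, 0, -36/17, 90/17, -72/17, -45/17]
R4 ← R4 + (4)·R3: [0, 0, 0, 0, 0, 0]
R5 ← R5 − (9/2)·R3: [0, 0, 0, 0, 0, 0]
3 nonzero rows, so rank(P) = 3.
P has 6 columns; by rank–nullity, nullity = 6 − 3 = 3.

3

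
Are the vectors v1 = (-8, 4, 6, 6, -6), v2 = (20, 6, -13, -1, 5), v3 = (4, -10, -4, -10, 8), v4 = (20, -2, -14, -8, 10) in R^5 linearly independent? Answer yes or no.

no

Form the matrix with these vectors as rows and row reduce.
R2 ← R2 + (5/2)·R1: [0, 16, 2, 14, -10]
R3 ← R3 + (1/2)·R1: [0, -8, -1, -7, 5]
R4 ← R4 + (5/2)·R1: [0, 8, 1, 7, -5]
R3 ← R3 + (1/2)·R2: [0, 0, 0, 0, 0]
R4 ← R4 − (1/2)·R2: [0, 0, 0, 0, 0]
2 nonzero rows, so the 4 vectors span a space of dimension 2.
Since 2 < 4, the vectors are linearly dependent.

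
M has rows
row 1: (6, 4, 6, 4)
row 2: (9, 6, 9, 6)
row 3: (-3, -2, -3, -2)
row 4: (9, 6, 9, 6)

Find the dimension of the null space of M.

Row reduce to echelon form.
R2 ← R2 − (3/2)·R1: [0, 0, 0, 0]
R3 ← R3 + (1/2)·R1: [0, 0, 0, 0]
R4 ← R4 − (3/2)·R1: [0, 0, 0, 0]
1 nonzero row, so rank(M) = 1.
M has 4 columns; by rank–nullity, nullity = 4 − 1 = 3.

3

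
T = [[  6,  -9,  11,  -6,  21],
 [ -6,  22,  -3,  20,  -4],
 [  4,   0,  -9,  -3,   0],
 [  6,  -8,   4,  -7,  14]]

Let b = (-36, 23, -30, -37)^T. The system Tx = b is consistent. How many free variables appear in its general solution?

Row reduce the augmented matrix [T | b].
R2 ← R2 + R1: [0, 13, 8, 14, 17, -13]
R3 ← R3 − (2/3)·R1: [0, 6, -49/3, 1, -14, -6]
R4 ← R4 − R1: [0, 1, -7, -1, -7, -1]
R3 ← R3 − (6/13)·R2: [0, 0, -781/39, -71/13, -284/13, 0]
R4 ← R4 − (1/13)·R2: [0, 0, -99/13, -27/13, -108/13, 0]
R4 ← R4 − (27/71)·R3: [0, 0, 0, 0, 0, 0]
The echelon form has 3 nonzero rows, and every pivot lies in the first 5 columns, so rank(T) = rank([T|b]) = 3.
The system is consistent.
Free variables = (unknowns) − (rank) = 5 − 3 = 2.

2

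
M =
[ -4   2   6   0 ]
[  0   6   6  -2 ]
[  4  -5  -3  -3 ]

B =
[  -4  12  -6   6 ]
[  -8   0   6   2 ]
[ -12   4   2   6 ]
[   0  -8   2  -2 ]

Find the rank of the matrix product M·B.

3

First compute MB:
[[-72, -24,  48,  16],
 [-120,  40,  44,  52],
 [ 60,  60, -66,   2]]
Now row reduce the product.
R2 ← R2 − (5/3)·R1: [0, 80, -36, 76/3]
R3 ← R3 + (5/6)·R1: [0, 40, -26, 46/3]
R3 ← R3 − (1/2)·R2: [0, 0, -8, 8/3]
3 nonzero rows, so rank(MB) = 3.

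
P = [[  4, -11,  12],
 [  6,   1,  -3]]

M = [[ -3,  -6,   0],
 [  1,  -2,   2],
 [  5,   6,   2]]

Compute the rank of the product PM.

2

First compute PM:
[[ 37,  70,   2],
 [-32, -56,  -4]]
Now row reduce the product.
R2 ← R2 + (32/37)·R1: [0, 168/37, -84/37]
2 nonzero rows, so rank(PM) = 2.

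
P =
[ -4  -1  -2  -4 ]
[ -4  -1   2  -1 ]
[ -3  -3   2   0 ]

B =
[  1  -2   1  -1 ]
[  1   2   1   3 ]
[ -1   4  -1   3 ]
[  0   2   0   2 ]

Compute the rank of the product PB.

First compute PB:
[[ -3, -10,  -3, -13],
 [ -7,  12,  -7,   5],
 [ -8,   8,  -8,   0]]
Now row reduce the product.
R2 ← R2 − (7/3)·R1: [0, 106/3, 0, 106/3]
R3 ← R3 − (8/3)·R1: [0, 104/3, 0, 104/3]
R3 ← R3 − (52/53)·R2: [0, 0, 0, 0]
2 nonzero rows, so rank(PB) = 2.

2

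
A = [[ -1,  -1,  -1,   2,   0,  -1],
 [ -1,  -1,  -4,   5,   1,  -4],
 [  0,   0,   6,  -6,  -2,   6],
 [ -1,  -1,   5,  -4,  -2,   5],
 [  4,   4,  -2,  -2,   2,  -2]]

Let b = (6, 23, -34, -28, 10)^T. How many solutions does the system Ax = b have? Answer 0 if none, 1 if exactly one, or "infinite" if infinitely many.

infinite

Row reduce the augmented matrix [A | b].
R2 ← R2 − R1: [0, 0, -3, 3, 1, -3, 17]
R4 ← R4 − R1: [0, 0, 6, -6, -2, 6, -34]
R5 ← R5 + (4)·R1: [0, 0, -6, 6, 2, -6, 34]
R3 ← R3 + (2)·R2: [0, 0, 0, 0, 0, 0, 0]
R4 ← R4 + (2)·R2: [0, 0, 0, 0, 0, 0, 0]
R5 ← R5 − (2)·R2: [0, 0, 0, 0, 0, 0, 0]
The echelon form has 2 nonzero rows, and every pivot lies in the first 6 columns, so rank(A) = rank([A|b]) = 2.
The system is consistent.
rank = 2 < 6 unknowns, so there are infinitely many solutions.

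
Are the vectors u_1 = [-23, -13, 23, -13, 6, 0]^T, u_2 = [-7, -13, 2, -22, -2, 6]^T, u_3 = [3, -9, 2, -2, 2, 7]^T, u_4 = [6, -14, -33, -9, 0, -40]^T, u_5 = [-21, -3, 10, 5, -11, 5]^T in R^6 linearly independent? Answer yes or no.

Form the matrix with these vectors as rows and row reduce.
R2 ← R2 − (7/23)·R1: [0, -208/23, -5, -415/23, -88/23, 6]
R3 ← R3 + (3/23)·R1: [0, -246/23, 5, -85/23, 64/23, 7]
R4 ← R4 + (6/23)·R1: [0, -400/23, -27, -285/23, 36/23, -40]
R5 ← R5 − (21/23)·R1: [0, 204/23, -11, 388/23, -379/23, 5]
R3 ← R3 − (123/104)·R2: [0, 0, 1135/104, 1835/104, 95/13, -5/52]
R4 ← R4 − (25/13)·R2: [0, 0, -226/13, 290/13, 116/13, -670/13]
R5 ← R5 + (51/52)·R2: [0, 0, -827/52, -43/52, -263/13, 283/26]
R4 ← R4 + (1808/1135)·R3: [0, 0, 0, 11444/227, 4668/227, -11734/227]
R5 ← R5 + (1654/1135)·R3: [0, 0, 0, 5649/227, -2175/227, 2439/227]
R5 ← R5 − (5649/11444)·R4: [0, 0, 0, 0, -56454/2861, 207483/5722]
5 nonzero rows, so the 5 vectors span a space of dimension 5.
Since 5 = 5, the vectors are linearly independent.

yes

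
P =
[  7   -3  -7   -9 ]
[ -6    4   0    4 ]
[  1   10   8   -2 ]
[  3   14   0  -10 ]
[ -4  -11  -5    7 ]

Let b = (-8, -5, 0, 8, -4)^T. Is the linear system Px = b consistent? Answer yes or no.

Row reduce the augmented matrix [P | b].
R2 ← R2 + (6/7)·R1: [0, 10/7, -6, -26/7, -83/7]
R3 ← R3 − (1/7)·R1: [0, 73/7, 9, -5/7, 8/7]
R4 ← R4 − (3/7)·R1: [0, 107/7, 3, -43/7, 80/7]
R5 ← R5 + (4/7)·R1: [0, -89/7, -9, 13/7, -60/7]
R3 ← R3 − (73/10)·R2: [0, 0, 264/5, 132/5, 877/10]
R4 ← R4 − (107/10)·R2: [0, 0, 336/5, 168/5, 1383/10]
R5 ← R5 + (89/10)·R2: [0, 0, -312/5, -156/5, -1141/10]
R4 ← R4 − (14/11)·R3: [0, 0, 0, 0, 587/22]
R5 ← R5 + (13/11)·R3: [0, 0, 0, 0, -115/11]
R5 ← R5 + (230/587)·R4: [0, 0, 0, 0, 0]
The echelon form has 4 nonzero rows; the last pivot sits in the augmented column, so rank(P) = 3 but rank([P|b]) = 4.
Since the ranks differ, the system is inconsistent.

no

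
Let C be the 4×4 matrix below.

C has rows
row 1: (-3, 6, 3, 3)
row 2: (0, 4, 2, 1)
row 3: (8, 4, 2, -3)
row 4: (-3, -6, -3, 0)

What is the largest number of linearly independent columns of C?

Row reduce to echelon form.
R3 ← R3 + (8/3)·R1: [0, 20, 10, 5]
R4 ← R4 − R1: [0, -12, -6, -3]
R3 ← R3 − (5)·R2: [0, 0, 0, 0]
R4 ← R4 + (3)·R2: [0, 0, 0, 0]
Echelon form has 2 nonzero rows, so rank(C) = 2.
The rank gives the maximum number of linearly independent columns: 2.

2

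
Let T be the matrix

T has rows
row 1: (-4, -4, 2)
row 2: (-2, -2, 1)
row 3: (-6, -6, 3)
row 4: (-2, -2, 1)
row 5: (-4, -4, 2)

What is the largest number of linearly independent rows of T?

Row reduce to echelon form.
R2 ← R2 − (1/2)·R1: [0, 0, 0]
R3 ← R3 − (3/2)·R1: [0, 0, 0]
R4 ← R4 − (1/2)·R1: [0, 0, 0]
R5 ← R5 − R1: [0, 0, 0]
Echelon form has 1 nonzero row, so rank(T) = 1.
The rank gives the maximum number of linearly independent rows: 1.

1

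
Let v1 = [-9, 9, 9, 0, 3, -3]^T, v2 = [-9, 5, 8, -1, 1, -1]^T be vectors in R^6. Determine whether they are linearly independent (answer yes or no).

yes

Form the matrix with these vectors as rows and row reduce.
R2 ← R2 − R1: [0, -4, -1, -1, -2, 2]
2 nonzero rows, so the 2 vectors span a space of dimension 2.
Since 2 = 2, the vectors are linearly independent.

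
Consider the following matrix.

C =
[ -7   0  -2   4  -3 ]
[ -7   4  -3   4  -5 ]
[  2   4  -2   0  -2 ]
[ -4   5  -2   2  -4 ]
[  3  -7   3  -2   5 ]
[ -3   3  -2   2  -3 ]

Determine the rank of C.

Row reduce to echelon form.
R2 ← R2 − R1: [0, 4, -1, 0, -2]
R3 ← R3 + (2/7)·R1: [0, 4, -18/7, 8/7, -20/7]
R4 ← R4 − (4/7)·R1: [0, 5, -6/7, -2/7, -16/7]
R5 ← R5 + (3/7)·R1: [0, -7, 15/7, -2/7, 26/7]
R6 ← R6 − (3/7)·R1: [0, 3, -8/7, 2/7, -12/7]
R3 ← R3 − R2: [0, 0, -11/7, 8/7, -6/7]
R4 ← R4 − (5/4)·R2: [0, 0, 11/28, -2/7, 3/14]
R5 ← R5 + (7/4)·R2: [0, 0, 11/28, -2/7, 3/14]
R6 ← R6 − (3/4)·R2: [0, 0, -11/28, 2/7, -3/14]
R4 ← R4 + (1/4)·R3: [0, 0, 0, 0, 0]
R5 ← R5 + (1/4)·R3: [0, 0, 0, 0, 0]
R6 ← R6 − (1/4)·R3: [0, 0, 0, 0, 0]
Echelon form has 3 nonzero rows, so rank(C) = 3.

3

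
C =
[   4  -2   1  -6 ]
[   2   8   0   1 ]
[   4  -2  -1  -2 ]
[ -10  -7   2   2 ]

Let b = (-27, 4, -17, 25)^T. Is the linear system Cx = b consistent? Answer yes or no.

Row reduce the augmented matrix [C | b].
R2 ← R2 − (1/2)·R1: [0, 9, -1/2, 4, 35/2]
R3 ← R3 − R1: [0, 0, -2, 4, 10]
R4 ← R4 + (5/2)·R1: [0, -12, 9/2, -13, -85/2]
R4 ← R4 + (4/3)·R2: [0, 0, 23/6, -23/3, -115/6]
R4 ← R4 + (23/12)·R3: [0, 0, 0, 0, 0]
The echelon form has 3 nonzero rows, and every pivot lies in the first 4 columns, so rank(C) = rank([C|b]) = 3.
The system is consistent.

yes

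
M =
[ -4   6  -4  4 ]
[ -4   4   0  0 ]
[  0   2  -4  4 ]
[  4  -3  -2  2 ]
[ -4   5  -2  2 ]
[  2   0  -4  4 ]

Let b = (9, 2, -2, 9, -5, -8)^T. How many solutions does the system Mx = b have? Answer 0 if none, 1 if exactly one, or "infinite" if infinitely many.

Row reduce the augmented matrix [M | b].
R2 ← R2 − R1: [0, -2, 4, -4, -7]
R4 ← R4 + R1: [0, 3, -6, 6, 18]
R5 ← R5 − R1: [0, -1, 2, -2, -14]
R6 ← R6 + (1/2)·R1: [0, 3, -6, 6, -7/2]
R3 ← R3 + R2: [0, 0, 0, 0, -9]
R4 ← R4 + (3/2)·R2: [0, 0, 0, 0, 15/2]
R5 ← R5 − (1/2)·R2: [0, 0, 0, 0, -21/2]
R6 ← R6 + (3/2)·R2: [0, 0, 0, 0, -14]
R4 ← R4 + (5/6)·R3: [0, 0, 0, 0, 0]
R5 ← R5 − (7/6)·R3: [0, 0, 0, 0, 0]
R6 ← R6 − (14/9)·R3: [0, 0, 0, 0, 0]
The echelon form has 3 nonzero rows; the last pivot sits in the augmented column, so rank(M) = 2 but rank([M|b]) = 3.
Since the ranks differ, the system is inconsistent.
It has no solutions.

0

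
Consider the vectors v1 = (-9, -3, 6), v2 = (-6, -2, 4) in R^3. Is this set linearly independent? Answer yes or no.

Form the matrix with these vectors as rows and row reduce.
R2 ← R2 − (2/3)·R1: [0, 0, 0]
1 nonzero row, so the 2 vectors span a space of dimension 1.
Since 1 < 2, the vectors are linearly dependent.

no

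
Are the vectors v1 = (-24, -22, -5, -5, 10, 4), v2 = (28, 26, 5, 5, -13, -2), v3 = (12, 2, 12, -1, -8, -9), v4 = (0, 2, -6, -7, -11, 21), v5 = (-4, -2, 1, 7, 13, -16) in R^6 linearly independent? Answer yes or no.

no

Form the matrix with these vectors as rows and row reduce.
R2 ← R2 + (7/6)·R1: [0, 1/3, -5/6, -5/6, -4/3, 8/3]
R3 ← R3 + (1/2)·R1: [0, -9, 19/2, -7/2, -3, -7]
R5 ← R5 − (1/6)·R1: [0, 5/3, 11/6, 47/6, 34/3, -50/3]
R3 ← R3 + (27)·R2: [0, 0, -13, -26, -39, 65]
R4 ← R4 − (6)·R2: [0, 0, -1, -2, -3, 5]
R5 ← R5 − (5)·R2: [0, 0, 6, 12, 18, -30]
R4 ← R4 − (1/13)·R3: [0, 0, 0, 0, 0, 0]
R5 ← R5 + (6/13)·R3: [0, 0, 0, 0, 0, 0]
3 nonzero rows, so the 5 vectors span a space of dimension 3.
Since 3 < 5, the vectors are linearly dependent.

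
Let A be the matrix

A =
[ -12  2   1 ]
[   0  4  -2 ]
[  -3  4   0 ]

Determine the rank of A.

Row reduce to echelon form.
R3 ← R3 − (1/4)·R1: [0, 7/2, -1/4]
R3 ← R3 − (7/8)·R2: [0, 0, 3/2]
Echelon form has 3 nonzero rows, so rank(A) = 3.

3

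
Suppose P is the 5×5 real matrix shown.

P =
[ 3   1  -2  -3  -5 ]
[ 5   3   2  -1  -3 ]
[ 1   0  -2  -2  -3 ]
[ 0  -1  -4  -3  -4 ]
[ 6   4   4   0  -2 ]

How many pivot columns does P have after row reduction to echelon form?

2

Row reduce to echelon form.
R2 ← R2 − (5/3)·R1: [0, 4/3, 16/3, 4, 16/3]
R3 ← R3 − (1/3)·R1: [0, -1/3, -4/3, -1, -4/3]
R5 ← R5 − (2)·R1: [0, 2, 8, 6, 8]
R3 ← R3 + (1/4)·R2: [0, 0, 0, 0, 0]
R4 ← R4 + (3/4)·R2: [0, 0, 0, 0, 0]
R5 ← R5 − (3/2)·R2: [0, 0, 0, 0, 0]
Echelon form has 2 nonzero rows, so rank(P) = 2.
Each nonzero row contributes one pivot column: 2 pivot columns.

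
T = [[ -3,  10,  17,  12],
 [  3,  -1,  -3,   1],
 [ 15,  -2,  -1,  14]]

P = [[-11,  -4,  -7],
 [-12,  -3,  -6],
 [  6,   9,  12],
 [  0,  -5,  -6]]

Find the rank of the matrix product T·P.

First compute TP:
[[ 15,  75,  93],
 [-39, -41, -57],
 [-147, -133, -189]]
Now row reduce the product.
R2 ← R2 + (13/5)·R1: [0, 154, 924/5]
R3 ← R3 + (49/5)·R1: [0, 602, 3612/5]
R3 ← R3 − (43/11)·R2: [0, 0, 0]
2 nonzero rows, so rank(TP) = 2.

2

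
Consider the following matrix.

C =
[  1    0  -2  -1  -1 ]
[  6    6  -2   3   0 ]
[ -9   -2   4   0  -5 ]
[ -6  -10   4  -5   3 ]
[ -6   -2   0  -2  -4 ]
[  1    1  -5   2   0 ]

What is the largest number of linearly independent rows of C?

Row reduce to echelon form.
R2 ← R2 − (6)·R1: [0, 6, 10, 9, 6]
R3 ← R3 + (9)·R1: [0, -2, -14, -9, -14]
R4 ← R4 + (6)·R1: [0, -10, -8, -11, -3]
R5 ← R5 + (6)·R1: [0, -2, -12, -8, -10]
R6 ← R6 − R1: [0, 1, -3, 3, 1]
R3 ← R3 + (1/3)·R2: [0, 0, -32/3, -6, -12]
R4 ← R4 + (5/3)·R2: [0, 0, 26/3, 4, 7]
R5 ← R5 + (1/3)·R2: [0, 0, -26/3, -5, -8]
R6 ← R6 − (1/6)·R2: [0, 0, -14/3, 3/2, 0]
R4 ← R4 + (13/16)·R3: [0, 0, 0, -7/8, -11/4]
R5 ← R5 − (13/16)·R3: [0, 0, 0, -1/8, 7/4]
R6 ← R6 − (7/16)·R3: [0, 0, 0, 33/8, 21/4]
R5 ← R5 − (1/7)·R4: [0, 0, 0, 0, 15/7]
R6 ← R6 + (33/7)·R4: [0, 0, 0, 0, -54/7]
R6 ← R6 + (18/5)·R5: [0, 0, 0, 0, 0]
Echelon form has 5 nonzero rows, so rank(C) = 5.
The rank gives the maximum number of linearly independent rows: 5.

5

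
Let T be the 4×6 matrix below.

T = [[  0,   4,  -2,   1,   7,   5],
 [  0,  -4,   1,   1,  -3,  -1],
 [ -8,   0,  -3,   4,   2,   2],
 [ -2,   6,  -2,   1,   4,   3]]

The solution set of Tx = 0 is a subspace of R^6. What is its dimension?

2

Row reduce to echelon form.
Swap R1 ↔ R3
R4 ← R4 − (1/4)·R1: [0, 6, -5/4, 0, 7/2, 5/2]
R3 ← R3 + R2: [0, 0, -1, 2, 4, 4]
R4 ← R4 + (3/2)·R2: [0, 0, 1/4, 3/2, -1, 1]
R4 ← R4 + (1/4)·R3: [0, 0, 0, 2, 0, 2]
4 nonzero rows, so rank(T) = 4.
T has 6 columns; by rank–nullity, nullity = 6 − 4 = 2.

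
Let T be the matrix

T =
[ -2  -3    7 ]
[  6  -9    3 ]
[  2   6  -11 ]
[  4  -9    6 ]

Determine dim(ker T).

Row reduce to echelon form.
R2 ← R2 + (3)·R1: [0, -18, 24]
R3 ← R3 + R1: [0, 3, -4]
R4 ← R4 + (2)·R1: [0, -15, 20]
R3 ← R3 + (1/6)·R2: [0, 0, 0]
R4 ← R4 − (5/6)·R2: [0, 0, 0]
2 nonzero rows, so rank(T) = 2.
T has 3 columns; by rank–nullity, nullity = 3 − 2 = 1.

1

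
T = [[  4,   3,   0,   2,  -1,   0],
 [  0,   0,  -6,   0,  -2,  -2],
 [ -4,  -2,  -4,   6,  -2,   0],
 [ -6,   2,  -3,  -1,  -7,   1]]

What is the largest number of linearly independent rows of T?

4

Row reduce to echelon form.
R3 ← R3 + R1: [0, 1, -4, 8, -3, 0]
R4 ← R4 + (3/2)·R1: [0, 13/2, -3, 2, -17/2, 1]
Swap R2 ↔ R3
R4 ← R4 − (13/2)·R2: [0, 0, 23, -50, 11, 1]
R4 ← R4 + (23/6)·R3: [0, 0, 0, -50, 10/3, -20/3]
Echelon form has 4 nonzero rows, so rank(T) = 4.
The rank gives the maximum number of linearly independent rows: 4.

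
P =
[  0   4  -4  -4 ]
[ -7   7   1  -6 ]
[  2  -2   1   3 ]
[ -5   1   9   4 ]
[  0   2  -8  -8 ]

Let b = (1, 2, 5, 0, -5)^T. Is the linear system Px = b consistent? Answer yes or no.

Row reduce the augmented matrix [P | b].
Swap R1 ↔ R2
R3 ← R3 + (2/7)·R1: [0, 0, 9/7, 9/7, 39/7]
R4 ← R4 − (5/7)·R1: [0, -4, 58/7, 58/7, -10/7]
R4 ← R4 + R2: [0, 0, 30/7, 30/7, -3/7]
R5 ← R5 − (1/2)·R2: [0, 0, -6, -6, -11/2]
R4 ← R4 − (10/3)·R3: [0, 0, 0, 0, -19]
R5 ← R5 + (14/3)·R3: [0, 0, 0, 0, 41/2]
R5 ← R5 + (41/38)·R4: [0, 0, 0, 0, 0]
The echelon form has 4 nonzero rows; the last pivot sits in the augmented column, so rank(P) = 3 but rank([P|b]) = 4.
Since the ranks differ, the system is inconsistent.

no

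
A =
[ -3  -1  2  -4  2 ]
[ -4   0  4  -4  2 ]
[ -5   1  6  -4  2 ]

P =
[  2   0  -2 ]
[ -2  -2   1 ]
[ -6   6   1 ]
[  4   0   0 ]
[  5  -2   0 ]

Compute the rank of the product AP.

2

First compute AP:
[[-22,  10,   7],
 [-38,  20,  12],
 [-54,  30,  17]]
Now row reduce the product.
R2 ← R2 − (19/11)·R1: [0, 30/11, -1/11]
R3 ← R3 − (27/11)·R1: [0, 60/11, -2/11]
R3 ← R3 − (2)·R2: [0, 0, 0]
2 nonzero rows, so rank(AP) = 2.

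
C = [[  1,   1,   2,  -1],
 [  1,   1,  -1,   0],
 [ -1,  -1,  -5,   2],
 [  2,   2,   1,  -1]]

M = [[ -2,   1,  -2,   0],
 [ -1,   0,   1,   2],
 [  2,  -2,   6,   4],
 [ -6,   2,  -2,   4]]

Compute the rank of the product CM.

2

First compute CM:
[[  7,  -5,  13,   6],
 [ -5,   3,  -7,  -2],
 [-19,  13, -33, -14],
 [  2,  -2,   6,   4]]
Now row reduce the product.
R2 ← R2 + (5/7)·R1: [0, -4/7, 16/7, 16/7]
R3 ← R3 + (19/7)·R1: [0, -4/7, 16/7, 16/7]
R4 ← R4 − (2/7)·R1: [0, -4/7, 16/7, 16/7]
R3 ← R3 − R2: [0, 0, 0, 0]
R4 ← R4 − R2: [0, 0, 0, 0]
2 nonzero rows, so rank(CM) = 2.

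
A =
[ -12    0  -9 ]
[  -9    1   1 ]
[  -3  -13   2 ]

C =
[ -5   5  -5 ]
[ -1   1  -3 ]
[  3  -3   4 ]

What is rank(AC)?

First compute AC:
[[ 33, -33,  24],
 [ 47, -47,  46],
 [ 34, -34,  62]]
Now row reduce the product.
R2 ← R2 − (47/33)·R1: [0, 0, 130/11]
R3 ← R3 − (34/33)·R1: [0, 0, 410/11]
R3 ← R3 − (41/13)·R2: [0, 0, 0]
2 nonzero rows, so rank(AC) = 2.

2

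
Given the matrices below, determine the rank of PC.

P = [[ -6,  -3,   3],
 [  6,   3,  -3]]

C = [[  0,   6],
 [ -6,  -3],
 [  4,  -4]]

1

First compute PC:
[[ 30, -39],
 [-30,  39]]
Now row reduce the product.
R2 ← R2 + R1: [0, 0]
1 nonzero row, so rank(PC) = 1.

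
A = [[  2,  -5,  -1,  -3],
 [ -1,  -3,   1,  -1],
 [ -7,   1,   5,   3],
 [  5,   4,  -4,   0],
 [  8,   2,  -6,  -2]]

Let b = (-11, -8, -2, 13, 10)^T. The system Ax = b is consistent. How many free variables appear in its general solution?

Row reduce the augmented matrix [A | b].
R2 ← R2 + (1/2)·R1: [0, -11/2, 1/2, -5/2, -27/2]
R3 ← R3 + (7/2)·R1: [0, -33/2, 3/2, -15/2, -81/2]
R4 ← R4 − (5/2)·R1: [0, 33/2, -3/2, 15/2, 81/2]
R5 ← R5 − (4)·R1: [0, 22, -2, 10, 54]
R3 ← R3 − (3)·R2: [0, 0, 0, 0, 0]
R4 ← R4 + (3)·R2: [0, 0, 0, 0, 0]
R5 ← R5 + (4)·R2: [0, 0, 0, 0, 0]
The echelon form has 2 nonzero rows, and every pivot lies in the first 4 columns, so rank(A) = rank([A|b]) = 2.
The system is consistent.
Free variables = (unknowns) − (rank) = 4 − 2 = 2.

2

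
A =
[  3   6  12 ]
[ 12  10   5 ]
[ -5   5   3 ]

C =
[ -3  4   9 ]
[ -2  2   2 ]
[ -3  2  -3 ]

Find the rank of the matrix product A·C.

2

First compute AC:
[[-57,  48,   3],
 [-71,  78, 113],
 [ -4,  -4, -44]]
Now row reduce the product.
R2 ← R2 − (71/57)·R1: [0, 346/19, 2076/19]
R3 ← R3 − (4/57)·R1: [0, -140/19, -840/19]
R3 ← R3 + (70/173)·R2: [0, 0, 0]
2 nonzero rows, so rank(AC) = 2.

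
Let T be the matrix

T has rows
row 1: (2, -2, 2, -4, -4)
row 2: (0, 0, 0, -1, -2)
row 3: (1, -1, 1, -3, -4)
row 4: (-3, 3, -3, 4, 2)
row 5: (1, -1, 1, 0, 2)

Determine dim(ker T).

3

Row reduce to echelon form.
R3 ← R3 − (1/2)·R1: [0, 0, 0, -1, -2]
R4 ← R4 + (3/2)·R1: [0, 0, 0, -2, -4]
R5 ← R5 − (1/2)·R1: [0, 0, 0, 2, 4]
R3 ← R3 − R2: [0, 0, 0, 0, 0]
R4 ← R4 − (2)·R2: [0, 0, 0, 0, 0]
R5 ← R5 + (2)·R2: [0, 0, 0, 0, 0]
2 nonzero rows, so rank(T) = 2.
T has 5 columns; by rank–nullity, nullity = 5 − 2 = 3.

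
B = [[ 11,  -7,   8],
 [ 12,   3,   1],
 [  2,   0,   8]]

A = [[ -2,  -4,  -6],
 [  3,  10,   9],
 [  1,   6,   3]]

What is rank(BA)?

First compute BA:
[[-35, -66, -105],
 [-14, -12, -42],
 [  4,  40,  12]]
Now row reduce the product.
R2 ← R2 − (2/5)·R1: [0, 72/5, 0]
R3 ← R3 + (4/35)·R1: [0, 1136/35, 0]
R3 ← R3 − (142/63)·R2: [0, 0, 0]
2 nonzero rows, so rank(BA) = 2.

2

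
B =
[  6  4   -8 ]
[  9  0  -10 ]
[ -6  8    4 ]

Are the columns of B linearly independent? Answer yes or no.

no

Row reduce B to echelon form.
R2 ← R2 − (3/2)·R1: [0, -6, 2]
R3 ← R3 + R1: [0, 12, -4]
R3 ← R3 + (2)·R2: [0, 0, 0]
2 pivots among 3 columns.
Only 2 < 3 pivot columns, so the columns are linearly dependent.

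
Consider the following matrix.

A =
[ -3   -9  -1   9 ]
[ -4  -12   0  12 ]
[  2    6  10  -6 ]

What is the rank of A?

Row reduce to echelon form.
R2 ← R2 − (4/3)·R1: [0, 0, 4/3, 0]
R3 ← R3 + (2/3)·R1: [0, 0, 28/3, 0]
R3 ← R3 − (7)·R2: [0, 0, 0, 0]
Echelon form has 2 nonzero rows, so rank(A) = 2.

2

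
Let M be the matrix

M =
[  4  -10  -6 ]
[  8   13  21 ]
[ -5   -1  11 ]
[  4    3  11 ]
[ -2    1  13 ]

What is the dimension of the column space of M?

3

Row reduce to echelon form.
R2 ← R2 − (2)·R1: [0, 33, 33]
R3 ← R3 + (5/4)·R1: [0, -27/2, 7/2]
R4 ← R4 − R1: [0, 13, 17]
R5 ← R5 + (1/2)·R1: [0, -4, 10]
R3 ← R3 + (9/22)·R2: [0, 0, 17]
R4 ← R4 − (13/33)·R2: [0, 0, 4]
R5 ← R5 + (4/33)·R2: [0, 0, 14]
R4 ← R4 − (4/17)·R3: [0, 0, 0]
R5 ← R5 − (14/17)·R3: [0, 0, 0]
Echelon form has 3 nonzero rows, so rank(M) = 3.
The column space has dimension equal to the rank: 3.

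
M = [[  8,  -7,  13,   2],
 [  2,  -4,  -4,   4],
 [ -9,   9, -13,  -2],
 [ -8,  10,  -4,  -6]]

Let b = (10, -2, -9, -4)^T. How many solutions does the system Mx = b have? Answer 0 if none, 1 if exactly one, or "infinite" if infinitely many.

infinite

Row reduce the augmented matrix [M | b].
R2 ← R2 − (1/4)·R1: [0, -9/4, -29/4, 7/2, -9/2]
R3 ← R3 + (9/8)·R1: [0, 9/8, 13/8, 1/4, 9/4]
R4 ← R4 + R1: [0, 3, 9, -4, 6]
R3 ← R3 + (1/2)·R2: [0, 0, -2, 2, 0]
R4 ← R4 + (4/3)·R2: [0, 0, -2/3, 2/3, 0]
R4 ← R4 − (1/3)·R3: [0, 0, 0, 0, 0]
The echelon form has 3 nonzero rows, and every pivot lies in the first 4 columns, so rank(M) = rank([M|b]) = 3.
The system is consistent.
rank = 3 < 4 unknowns, so there are infinitely many solutions.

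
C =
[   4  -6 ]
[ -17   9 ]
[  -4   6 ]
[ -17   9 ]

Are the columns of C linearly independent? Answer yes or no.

Row reduce C to echelon form.
R2 ← R2 + (17/4)·R1: [0, -33/2]
R3 ← R3 + R1: [0, 0]
R4 ← R4 + (17/4)·R1: [0, -33/2]
R4 ← R4 − R2: [0, 0]
2 pivots among 2 columns.
Every column is a pivot column, so the columns are linearly independent.

yes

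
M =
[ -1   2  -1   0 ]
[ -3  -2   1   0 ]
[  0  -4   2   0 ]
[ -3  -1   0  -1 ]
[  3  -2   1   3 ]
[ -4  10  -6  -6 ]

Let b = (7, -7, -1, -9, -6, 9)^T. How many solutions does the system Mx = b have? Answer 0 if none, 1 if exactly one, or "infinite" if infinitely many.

Row reduce the augmented matrix [M | b].
R2 ← R2 − (3)·R1: [0, -8, 4, 0, -28]
R4 ← R4 − (3)·R1: [0, -7, 3, -1, -30]
R5 ← R5 + (3)·R1: [0, 4, -2, 3, 15]
R6 ← R6 − (4)·R1: [0, 2, -2, -6, -19]
R3 ← R3 − (1/2)·R2: [0, 0, 0, 0, 13]
R4 ← R4 − (7/8)·R2: [0, 0, -1/2, -1, -11/2]
R5 ← R5 + (1/2)·R2: [0, 0, 0, 3, 1]
R6 ← R6 + (1/4)·R2: [0, 0, -1, -6, -26]
Swap R3 ↔ R4
R6 ← R6 − (2)·R3: [0, 0, 0, -4, -15]
Swap R4 ↔ R5
R6 ← R6 + (4/3)·R4: [0, 0, 0, 0, -41/3]
R6 ← R6 + (41/39)·R5: [0, 0, 0, 0, 0]
The echelon form has 5 nonzero rows; the last pivot sits in the augmented column, so rank(M) = 4 but rank([M|b]) = 5.
Since the ranks differ, the system is inconsistent.
It has no solutions.

0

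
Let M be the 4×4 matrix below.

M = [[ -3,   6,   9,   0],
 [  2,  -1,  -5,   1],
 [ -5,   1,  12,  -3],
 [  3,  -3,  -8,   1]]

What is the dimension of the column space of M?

2

Row reduce to echelon form.
R2 ← R2 + (2/3)·R1: [0, 3, 1, 1]
R3 ← R3 − (5/3)·R1: [0, -9, -3, -3]
R4 ← R4 + R1: [0, 3, 1, 1]
R3 ← R3 + (3)·R2: [0, 0, 0, 0]
R4 ← R4 − R2: [0, 0, 0, 0]
Echelon form has 2 nonzero rows, so rank(M) = 2.
The column space has dimension equal to the rank: 2.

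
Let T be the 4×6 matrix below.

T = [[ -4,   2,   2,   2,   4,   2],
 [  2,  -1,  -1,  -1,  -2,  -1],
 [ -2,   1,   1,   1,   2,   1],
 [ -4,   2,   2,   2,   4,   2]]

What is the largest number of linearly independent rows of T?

1

Row reduce to echelon form.
R2 ← R2 + (1/2)·R1: [0, 0, 0, 0, 0, 0]
R3 ← R3 − (1/2)·R1: [0, 0, 0, 0, 0, 0]
R4 ← R4 − R1: [0, 0, 0, 0, 0, 0]
Echelon form has 1 nonzero row, so rank(T) = 1.
The rank gives the maximum number of linearly independent rows: 1.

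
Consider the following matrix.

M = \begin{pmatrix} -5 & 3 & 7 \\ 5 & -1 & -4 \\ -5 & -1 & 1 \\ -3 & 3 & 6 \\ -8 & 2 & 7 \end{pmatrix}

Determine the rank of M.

Row reduce to echelon form.
R2 ← R2 + R1: [0, 2, 3]
R3 ← R3 − R1: [0, -4, -6]
R4 ← R4 − (3/5)·R1: [0, 6/5, 9/5]
R5 ← R5 − (8/5)·R1: [0, -14/5, -21/5]
R3 ← R3 + (2)·R2: [0, 0, 0]
R4 ← R4 − (3/5)·R2: [0, 0, 0]
R5 ← R5 + (7/5)·R2: [0, 0, 0]
Echelon form has 2 nonzero rows, so rank(M) = 2.

2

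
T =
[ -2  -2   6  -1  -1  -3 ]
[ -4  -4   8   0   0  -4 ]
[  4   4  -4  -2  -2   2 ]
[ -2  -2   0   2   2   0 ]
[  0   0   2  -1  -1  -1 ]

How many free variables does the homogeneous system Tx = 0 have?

Row reduce to echelon form.
R2 ← R2 − (2)·R1: [0, 0, -4, 2, 2, 2]
R3 ← R3 + (2)·R1: [0, 0, 8, -4, -4, -4]
R4 ← R4 − R1: [0, 0, -6, 3, 3, 3]
R3 ← R3 + (2)·R2: [0, 0, 0, 0, 0, 0]
R4 ← R4 − (3/2)·R2: [0, 0, 0, 0, 0, 0]
R5 ← R5 + (1/2)·R2: [0, 0, 0, 0, 0, 0]
2 nonzero rows, so rank(T) = 2.
T has 6 columns; by rank–nullity, nullity = 6 − 2 = 4.

4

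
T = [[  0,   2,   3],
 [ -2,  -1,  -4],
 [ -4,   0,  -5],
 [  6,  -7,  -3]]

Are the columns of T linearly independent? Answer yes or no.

Row reduce T to echelon form.
Swap R1 ↔ R2
R3 ← R3 − (2)·R1: [0, 2, 3]
R4 ← R4 + (3)·R1: [0, -10, -15]
R3 ← R3 − R2: [0, 0, 0]
R4 ← R4 + (5)·R2: [0, 0, 0]
2 pivots among 3 columns.
Only 2 < 3 pivot columns, so the columns are linearly dependent.

no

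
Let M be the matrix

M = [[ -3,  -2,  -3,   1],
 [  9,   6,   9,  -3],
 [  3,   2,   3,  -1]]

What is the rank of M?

Row reduce to echelon form.
R2 ← R2 + (3)·R1: [0, 0, 0, 0]
R3 ← R3 + R1: [0, 0, 0, 0]
Echelon form has 1 nonzero row, so rank(M) = 1.

1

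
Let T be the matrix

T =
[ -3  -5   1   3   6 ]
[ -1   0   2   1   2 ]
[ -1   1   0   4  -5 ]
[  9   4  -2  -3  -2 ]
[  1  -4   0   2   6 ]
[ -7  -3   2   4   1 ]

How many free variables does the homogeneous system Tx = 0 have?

Row reduce to echelon form.
R2 ← R2 − (1/3)·R1: [0, 5/3, 5/3, 0, 0]
R3 ← R3 − (1/3)·R1: [0, 8/3, -1/3, 3, -7]
R4 ← R4 + (3)·R1: [0, -11, 1, 6, 16]
R5 ← R5 + (1/3)·R1: [0, -17/3, 1/3, 3, 8]
R6 ← R6 − (7/3)·R1: [0, 26/3, -1/3, -3, -13]
R3 ← R3 − (8/5)·R2: [0, 0, -3, 3, -7]
R4 ← R4 + (33/5)·R2: [0, 0, 12, 6, 16]
R5 ← R5 + (17/5)·R2: [0, 0, 6, 3, 8]
R6 ← R6 − (26/5)·R2: [0, 0, -9, -3, -13]
R4 ← R4 + (4)·R3: [0, 0, 0, 18, -12]
R5 ← R5 + (2)·R3: [0, 0, 0, 9, -6]
R6 ← R6 − (3)·R3: [0, 0, 0, -12, 8]
R5 ← R5 − (1/2)·R4: [0, 0, 0, 0, 0]
R6 ← R6 + (2/3)·R4: [0, 0, 0, 0, 0]
4 nonzero rows, so rank(T) = 4.
T has 5 columns; by rank–nullity, nullity = 5 − 4 = 1.

1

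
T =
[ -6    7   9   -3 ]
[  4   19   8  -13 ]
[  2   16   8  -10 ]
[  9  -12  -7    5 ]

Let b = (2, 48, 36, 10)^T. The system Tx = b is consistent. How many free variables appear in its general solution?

Row reduce the augmented matrix [T | b].
R2 ← R2 + (2/3)·R1: [0, 71/3, 14, -15, 148/3]
R3 ← R3 + (1/3)·R1: [0, 55/3, 11, -11, 110/3]
R4 ← R4 + (3/2)·R1: [0, -3/2, 13/2, 1/2, 13]
R3 ← R3 − (55/71)·R2: [0, 0, 11/71, 44/71, -110/71]
R4 ← R4 + (9/142)·R2: [0, 0, 1049/142, -32/71, 1145/71]
R4 ← R4 − (1049/22)·R3: [0, 0, 0, -30, 90]
The echelon form has 4 nonzero rows, and every pivot lies in the first 4 columns, so rank(T) = rank([T|b]) = 4.
The system is consistent.
Free variables = (unknowns) − (rank) = 4 − 4 = 0.

0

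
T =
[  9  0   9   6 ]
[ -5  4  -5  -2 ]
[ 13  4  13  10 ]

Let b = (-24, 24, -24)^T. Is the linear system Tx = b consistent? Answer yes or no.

Row reduce the augmented matrix [T | b].
R2 ← R2 + (5/9)·R1: [0, 4, 0, 4/3, 32/3]
R3 ← R3 − (13/9)·R1: [0, 4, 0, 4/3, 32/3]
R3 ← R3 − R2: [0, 0, 0, 0, 0]
The echelon form has 2 nonzero rows, and every pivot lies in the first 4 columns, so rank(T) = rank([T|b]) = 2.
The system is consistent.

yes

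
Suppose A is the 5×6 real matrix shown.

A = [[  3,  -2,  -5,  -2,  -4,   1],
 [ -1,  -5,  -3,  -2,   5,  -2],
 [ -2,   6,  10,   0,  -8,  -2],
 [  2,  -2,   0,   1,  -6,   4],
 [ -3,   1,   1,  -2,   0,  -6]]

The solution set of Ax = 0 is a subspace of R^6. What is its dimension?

1

Row reduce to echelon form.
R2 ← R2 + (1/3)·R1: [0, -17/3, -14/3, -8/3, 11/3, -5/3]
R3 ← R3 + (2/3)·R1: [0, 14/3, 20/3, -4/3, -32/3, -4/3]
R4 ← R4 − (2/3)·R1: [0, -2/3, 10/3, 7/3, -10/3, 10/3]
R5 ← R5 + R1: [0, -1, -4, -4, -4, -5]
R3 ← R3 + (14/17)·R2: [0, 0, 48/17, -60/17, -130/17, -46/17]
R4 ← R4 − (2/17)·R2: [0, 0, 66/17, 45/17, -64/17, 60/17]
R5 ← R5 − (3/17)·R2: [0, 0, -54/17, -60/17, -79/17, -80/17]
R4 ← R4 − (11/8)·R3: [0, 0, 0, 15/2, 27/4, 29/4]
R5 ← R5 + (9/8)·R3: [0, 0, 0, -15/2, -53/4, -31/4]
R5 ← R5 + R4: [0, 0, 0, 0, -13/2, -1/2]
5 nonzero rows, so rank(A) = 5.
A has 6 columns; by rank–nullity, nullity = 6 − 5 = 1.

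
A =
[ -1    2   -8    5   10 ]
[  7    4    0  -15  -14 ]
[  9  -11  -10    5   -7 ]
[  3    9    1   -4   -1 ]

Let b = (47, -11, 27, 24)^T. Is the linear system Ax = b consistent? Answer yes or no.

yes

Row reduce the augmented matrix [A | b].
R2 ← R2 + (7)·R1: [0, 18, -56, 20, 56, 318]
R3 ← R3 + (9)·R1: [0, 7, -82, 50, 83, 450]
R4 ← R4 + (3)·R1: [0, 15, -23, 11, 29, 165]
R3 ← R3 − (7/18)·R2: [0, 0, -542/9, 380/9, 551/9, 979/3]
R4 ← R4 − (5/6)·R2: [0, 0, 71/3, -17/3, -53/3, -100]
R4 ← R4 + (213/542)·R3: [0, 0, 0, 2961/271, 3465/542, 15309/542]
The echelon form has 4 nonzero rows, and every pivot lies in the first 5 columns, so rank(A) = rank([A|b]) = 4.
The system is consistent.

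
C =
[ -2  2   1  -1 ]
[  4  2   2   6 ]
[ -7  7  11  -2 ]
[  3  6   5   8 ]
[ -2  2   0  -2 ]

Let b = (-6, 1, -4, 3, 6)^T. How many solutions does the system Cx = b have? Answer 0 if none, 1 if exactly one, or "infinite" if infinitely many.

0

Row reduce the augmented matrix [C | b].
R2 ← R2 + (2)·R1: [0, 6, 4, 4, -11]
R3 ← R3 − (7/2)·R1: [0, 0, 15/2, 3/2, 17]
R4 ← R4 + (3/2)·R1: [0, 9, 13/2, 13/2, -6]
R5 ← R5 − R1: [0, 0, -1, -1, 12]
R4 ← R4 − (3/2)·R2: [0, 0, 1/2, 1/2, 21/2]
R4 ← R4 − (1/15)·R3: [0, 0, 0, 2/5, 281/30]
R5 ← R5 + (2/15)·R3: [0, 0, 0, -4/5, 214/15]
R5 ← R5 + (2)·R4: [0, 0, 0, 0, 33]
The echelon form has 5 nonzero rows; the last pivot sits in the augmented column, so rank(C) = 4 but rank([C|b]) = 5.
Since the ranks differ, the system is inconsistent.
It has no solutions.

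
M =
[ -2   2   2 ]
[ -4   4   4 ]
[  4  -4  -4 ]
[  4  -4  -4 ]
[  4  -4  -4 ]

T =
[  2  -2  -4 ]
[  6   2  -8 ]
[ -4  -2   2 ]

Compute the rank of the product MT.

1

First compute MT:
[[  0,   4,  -4],
 [  0,   8,  -8],
 [  0,  -8,   8],
 [  0,  -8,   8],
 [  0,  -8,   8]]
Now row reduce the product.
R2 ← R2 − (2)·R1: [0, 0, 0]
R3 ← R3 + (2)·R1: [0, 0, 0]
R4 ← R4 + (2)·R1: [0, 0, 0]
R5 ← R5 + (2)·R1: [0, 0, 0]
1 nonzero row, so rank(MT) = 1.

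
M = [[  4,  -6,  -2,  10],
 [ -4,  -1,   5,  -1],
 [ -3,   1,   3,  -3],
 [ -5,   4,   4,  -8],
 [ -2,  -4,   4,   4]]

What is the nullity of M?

2

Row reduce to echelon form.
R2 ← R2 + R1: [0, -7, 3, 9]
R3 ← R3 + (3/4)·R1: [0, -7/2, 3/2, 9/2]
R4 ← R4 + (5/4)·R1: [0, -7/2, 3/2, 9/2]
R5 ← R5 + (1/2)·R1: [0, -7, 3, 9]
R3 ← R3 − (1/2)·R2: [0, 0, 0, 0]
R4 ← R4 − (1/2)·R2: [0, 0, 0, 0]
R5 ← R5 − R2: [0, 0, 0, 0]
2 nonzero rows, so rank(M) = 2.
M has 4 columns; by rank–nullity, nullity = 4 − 2 = 2.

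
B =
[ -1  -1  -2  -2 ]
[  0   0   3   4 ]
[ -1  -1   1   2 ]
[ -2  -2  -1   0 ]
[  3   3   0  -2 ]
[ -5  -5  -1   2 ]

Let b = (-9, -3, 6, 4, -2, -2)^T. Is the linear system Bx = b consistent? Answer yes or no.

no

Row reduce the augmented matrix [B | b].
R3 ← R3 − R1: [0, 0, 3, 4, 15]
R4 ← R4 − (2)·R1: [0, 0, 3, 4, 22]
R5 ← R5 + (3)·R1: [0, 0, -6, -8, -29]
R6 ← R6 − (5)·R1: [0, 0, 9, 12, 43]
R3 ← R3 − R2: [0, 0, 0, 0, 18]
R4 ← R4 − R2: [0, 0, 0, 0, 25]
R5 ← R5 + (2)·R2: [0, 0, 0, 0, -35]
R6 ← R6 − (3)·R2: [0, 0, 0, 0, 52]
R4 ← R4 − (25/18)·R3: [0, 0, 0, 0, 0]
R5 ← R5 + (35/18)·R3: [0, 0, 0, 0, 0]
R6 ← R6 − (26/9)·R3: [0, 0, 0, 0, 0]
The echelon form has 3 nonzero rows; the last pivot sits in the augmented column, so rank(B) = 2 but rank([B|b]) = 3.
Since the ranks differ, the system is inconsistent.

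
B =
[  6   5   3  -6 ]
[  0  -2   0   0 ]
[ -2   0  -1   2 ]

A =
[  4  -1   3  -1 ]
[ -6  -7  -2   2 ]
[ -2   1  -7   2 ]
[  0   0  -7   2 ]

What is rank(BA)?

First compute BA:
[[-12, -38,  29,  -2],
 [ 12,  14,   4,  -4],
 [ -6,   1, -13,   4]]
Now row reduce the product.
R2 ← R2 + R1: [0, -24, 33, -6]
R3 ← R3 − (1/2)·R1: [0, 20, -55/2, 5]
R3 ← R3 + (5/6)·R2: [0, 0, 0, 0]
2 nonzero rows, so rank(BA) = 2.

2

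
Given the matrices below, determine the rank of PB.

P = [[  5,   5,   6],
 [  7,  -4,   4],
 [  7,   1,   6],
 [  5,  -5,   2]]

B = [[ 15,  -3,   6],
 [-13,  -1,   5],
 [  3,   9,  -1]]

First compute PB:
[[ 28,  34,  49],
 [169,  19,  18],
 [110,  32,  41],
 [146,   8,   3]]
Now row reduce the product.
R2 ← R2 − (169/28)·R1: [0, -2607/14, -1111/4]
R3 ← R3 − (55/14)·R1: [0, -711/7, -303/2]
R4 ← R4 − (73/14)·R1: [0, -1185/7, -505/2]
R3 ← R3 − (6/11)·R2: [0, 0, 0]
R4 ← R4 − (10/11)·R2: [0, 0, 0]
2 nonzero rows, so rank(PB) = 2.

2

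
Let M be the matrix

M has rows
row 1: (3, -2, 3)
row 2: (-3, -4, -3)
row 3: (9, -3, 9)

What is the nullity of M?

1

Row reduce to echelon form.
R2 ← R2 + R1: [0, -6, 0]
R3 ← R3 − (3)·R1: [0, 3, 0]
R3 ← R3 + (1/2)·R2: [0, 0, 0]
2 nonzero rows, so rank(M) = 2.
M has 3 columns; by rank–nullity, nullity = 3 − 2 = 1.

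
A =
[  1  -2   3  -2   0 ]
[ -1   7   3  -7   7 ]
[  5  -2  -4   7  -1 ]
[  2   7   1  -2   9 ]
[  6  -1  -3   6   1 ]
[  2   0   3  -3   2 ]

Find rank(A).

4

Row reduce to echelon form.
R2 ← R2 + R1: [0, 5, 6, -9, 7]
R3 ← R3 − (5)·R1: [0, 8, -19, 17, -1]
R4 ← R4 − (2)·R1: [0, 11, -5, 2, 9]
R5 ← R5 − (6)·R1: [0, 11, -21, 18, 1]
R6 ← R6 − (2)·R1: [0, 4, -3, 1, 2]
R3 ← R3 − (8/5)·R2: [0, 0, -143/5, 157/5, -61/5]
R4 ← R4 − (11/5)·R2: [0, 0, -91/5, 109/5, -32/5]
R5 ← R5 − (11/5)·R2: [0, 0, -171/5, 189/5, -72/5]
R6 ← R6 − (4/5)·R2: [0, 0, -39/5, 41/5, -18/5]
R4 ← R4 − (7/11)·R3: [0, 0, 0, 20/11, 15/11]
R5 ← R5 − (171/143)·R3: [0, 0, 0, 36/143, 27/143]
R6 ← R6 − (3/11)·R3: [0, 0, 0, -4/11, -3/11]
R5 ← R5 − (9/65)·R4: [0, 0, 0, 0, 0]
R6 ← R6 + (1/5)·R4: [0, 0, 0, 0, 0]
Echelon form has 4 nonzero rows, so rank(A) = 4.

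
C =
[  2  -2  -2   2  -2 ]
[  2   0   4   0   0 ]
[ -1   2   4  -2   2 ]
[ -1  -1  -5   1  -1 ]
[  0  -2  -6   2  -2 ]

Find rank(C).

2

Row reduce to echelon form.
R2 ← R2 − R1: [0, 2, 6, -2, 2]
R3 ← R3 + (1/2)·R1: [0, 1, 3, -1, 1]
R4 ← R4 + (1/2)·R1: [0, -2, -6, 2, -2]
R3 ← R3 − (1/2)·R2: [0, 0, 0, 0, 0]
R4 ← R4 + R2: [0, 0, 0, 0, 0]
R5 ← R5 + R2: [0, 0, 0, 0, 0]
Echelon form has 2 nonzero rows, so rank(C) = 2.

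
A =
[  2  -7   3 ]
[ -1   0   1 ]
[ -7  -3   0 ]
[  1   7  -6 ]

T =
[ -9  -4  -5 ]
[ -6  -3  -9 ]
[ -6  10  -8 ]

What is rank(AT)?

3

First compute AT:
[[  6,  43,  29],
 [  3,  14,  -3],
 [ 81,  37,  62],
 [-15, -85, -20]]
Now row reduce the product.
R2 ← R2 − (1/2)·R1: [0, -15/2, -35/2]
R3 ← R3 − (27/2)·R1: [0, -1087/2, -659/2]
R4 ← R4 + (5/2)·R1: [0, 45/2, 105/2]
R3 ← R3 − (1087/15)·R2: [0, 0, 2816/3]
R4 ← R4 + (3)·R2: [0, 0, 0]
3 nonzero rows, so rank(AT) = 3.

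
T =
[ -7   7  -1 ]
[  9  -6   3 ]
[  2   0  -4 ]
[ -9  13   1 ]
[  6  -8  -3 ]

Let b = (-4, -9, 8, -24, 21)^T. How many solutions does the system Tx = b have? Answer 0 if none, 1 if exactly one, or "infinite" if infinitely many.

1

Row reduce the augmented matrix [T | b].
R2 ← R2 + (9/7)·R1: [0, 3, 12/7, -99/7]
R3 ← R3 + (2/7)·R1: [0, 2, -30/7, 48/7]
R4 ← R4 − (9/7)·R1: [0, 4, 16/7, -132/7]
R5 ← R5 + (6/7)·R1: [0, -2, -27/7, 123/7]
R3 ← R3 − (2/3)·R2: [0, 0, -38/7, 114/7]
R4 ← R4 − (4/3)·R2: [0, 0, 0, 0]
R5 ← R5 + (2/3)·R2: [0, 0, -19/7, 57/7]
R5 ← R5 − (1/2)·R3: [0, 0, 0, 0]
The echelon form has 3 nonzero rows, and every pivot lies in the first 3 columns, so rank(T) = rank([T|b]) = 3.
The system is consistent.
rank = 3 = number of unknowns, so the solution is unique.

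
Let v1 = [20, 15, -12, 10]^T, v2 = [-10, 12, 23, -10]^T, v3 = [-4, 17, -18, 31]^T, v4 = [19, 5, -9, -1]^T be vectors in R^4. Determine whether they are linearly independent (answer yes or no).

yes

Form the matrix with these vectors as rows and row reduce.
R2 ← R2 + (1/2)·R1: [0, 39/2, 17, -5]
R3 ← R3 + (1/5)·R1: [0, 20, -102/5, 33]
R4 ← R4 − (19/20)·R1: [0, -37/4, 12/5, -21/2]
R3 ← R3 − (40/39)·R2: [0, 0, -7378/195, 1487/39]
R4 ← R4 + (37/78)·R2: [0, 0, 4081/390, -502/39]
R4 ← R4 + (583/2108)·R3: [0, 0, 0, -4905/2108]
4 nonzero rows, so the 4 vectors span a space of dimension 4.
Since 4 = 4, the vectors are linearly independent.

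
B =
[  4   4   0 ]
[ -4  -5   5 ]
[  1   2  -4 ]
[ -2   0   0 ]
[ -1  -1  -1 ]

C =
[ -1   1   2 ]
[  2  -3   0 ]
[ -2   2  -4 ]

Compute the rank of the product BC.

3

First compute BC:
[[  4,  -8,   8],
 [-16,  21, -28],
 [ 11, -13,  18],
 [  2,  -2,  -4],
 [  1,   0,   2]]
Now row reduce the product.
R2 ← R2 + (4)·R1: [0, -11, 4]
R3 ← R3 − (11/4)·R1: [0, 9, -4]
R4 ← R4 − (1/2)·R1: [0, 2, -8]
R5 ← R5 − (1/4)·R1: [0, 2, 0]
R3 ← R3 + (9/11)·R2: [0, 0, -8/11]
R4 ← R4 + (2/11)·R2: [0, 0, -80/11]
R5 ← R5 + (2/11)·R2: [0, 0, 8/11]
R4 ← R4 − (10)·R3: [0, 0, 0]
R5 ← R5 + R3: [0, 0, 0]
3 nonzero rows, so rank(BC) = 3.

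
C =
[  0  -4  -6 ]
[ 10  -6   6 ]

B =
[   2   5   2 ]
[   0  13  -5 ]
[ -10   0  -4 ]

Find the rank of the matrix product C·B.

2

First compute CB:
[[ 60, -52,  44],
 [-40, -28,  26]]
Now row reduce the product.
R2 ← R2 + (2/3)·R1: [0, -188/3, 166/3]
2 nonzero rows, so rank(CB) = 2.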